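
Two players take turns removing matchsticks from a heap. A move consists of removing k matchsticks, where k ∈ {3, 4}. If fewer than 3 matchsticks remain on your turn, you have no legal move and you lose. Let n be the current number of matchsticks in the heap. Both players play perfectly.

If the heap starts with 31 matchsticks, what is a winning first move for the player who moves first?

Work bottom-up. With no move the player to move loses. Otherwise the position is W if at least one move leads to an L position for the opponent, and L if every move leads to a W.
n=0: no move → L
n=1: no move → L
n=2: no move → L
n=3: W (go to 0, an L position)
n=4: W (go to 1, an L position)
n=5: W (go to 2, an L position)
n=6: W (go to 2, an L position)
n=7: L (options 4(W), 3(W) are all W)
n=8: L (options 5(W), 4(W) are all W)
n=9: L (options 6(W), 5(W) are all W)
n=10: W (go to 7, an L position)
n=11: W (go to 8, an L position)
n=12: W (go to 9, an L position)
n=13: W (go to 9, an L position)
n=14: L (options 11(W), 10(W) are all W)
n=15: L (options 12(W), 11(W) are all W)
n=16: L (options 13(W), 12(W) are all W)
n=17: W (go to 14, an L position)
n=18: W (go to 15, an L position)
n=19: W (go to 16, an L position)
n=20: W (go to 16, an L position)
n=21: L (options 18(W), 17(W) are all W)
n=22: L (options 19(W), 18(W) are all W)
n=23: L (options 20(W), 19(W) are all W)
n=24: W (go to 21, an L position)
n=25: W (go to 22, an L position)
n=26: W (go to 23, an L position)
n=27: W (go to 23, an L position)
n=28: L (options 25(W), 24(W) are all W)
n=29: L (options 26(W), 25(W) are all W)
n=30: L (options 27(W), 26(W) are all W)
n=31: W (go to 28, an L position)
From 31, the L positions reachable in one move are: 28.

Remove 3, leaving 28.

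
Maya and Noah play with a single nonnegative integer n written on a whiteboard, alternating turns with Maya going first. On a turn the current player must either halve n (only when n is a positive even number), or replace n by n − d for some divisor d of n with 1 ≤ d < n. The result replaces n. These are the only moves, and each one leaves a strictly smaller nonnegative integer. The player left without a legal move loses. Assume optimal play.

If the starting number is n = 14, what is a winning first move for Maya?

Move to 7.

Classify positions by backward induction: terminal positions (no move available) are L. From any other position, the mover wins iff some move reaches an L.
n=0: no move → L
n=1: no move → L
n=2: W (go to 1, an L position)
n=3: L (sole option 2(W) is W)
n=4: W (go to 3, an L position)
n=5: L (sole option 4(W) is W)
n=6: W (go to 3, an L position)
n=7: L (sole option 6(W) is W)
n=8: W (go to 7, an L position)
n=9: L (options 6(W), 8(W) are all W)
n=10: W (go to 5, an L position)
n=11: L (sole option 10(W) is W)
n=12: W (go to 9, an L position)
n=13: L (sole option 12(W) is W)
n=14: W (go to 7, an L position)
From 14, the L positions reachable in one move are: 7, 13. Any move reaching one of these is winning.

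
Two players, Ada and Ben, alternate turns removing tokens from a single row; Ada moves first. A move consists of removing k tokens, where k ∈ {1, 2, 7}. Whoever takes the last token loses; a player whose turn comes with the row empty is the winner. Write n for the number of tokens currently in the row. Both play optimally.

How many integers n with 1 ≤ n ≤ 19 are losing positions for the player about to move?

7

Work bottom-up. With no move the player to move wins. Otherwise the position is W if at least one move leads to an L position for the opponent, and L if every move leads to a W.
n=0: no move; the opponent has just taken the last token and therefore loses → W
n=1: the only move is to 0(W), a W ⇒ L
n=2: can move to 1, which is L ⇒ W
n=3: can move to 1, which is L ⇒ W
n=4: moves to 3(W), 2(W); every one is W ⇒ L
n=5: can move to 4, which is L ⇒ W
n=6: can move to 4, which is L ⇒ W
n=7: moves to 6(W), 5(W), 0(W); every one is W ⇒ L
n=8: can move to 7, which is L ⇒ W
n=9: can move to 7, which is L ⇒ W
n=10: moves to 9(W), 8(W), 3(W); every one is W ⇒ L
n=11: can move to 10, which is L ⇒ W
n=12: can move to 10, which is L ⇒ W
n=13: moves to 12(W), 11(W), 6(W); every one is W ⇒ L
n=14: can move to 13, which is L ⇒ W
n=15: can move to 13, which is L ⇒ W
n=16: moves to 15(W), 14(W), 9(W); every one is W ⇒ L
n=17: can move to 16, which is L ⇒ W
n=18: can move to 16, which is L ⇒ W
n=19: moves to 18(W), 17(W), 12(W); every one is W ⇒ L
L entries with 1 ≤ n ≤ 19 (the range starts at n=1): n = 1, 4, 7, 10, 13, 16, 19; that makes 7.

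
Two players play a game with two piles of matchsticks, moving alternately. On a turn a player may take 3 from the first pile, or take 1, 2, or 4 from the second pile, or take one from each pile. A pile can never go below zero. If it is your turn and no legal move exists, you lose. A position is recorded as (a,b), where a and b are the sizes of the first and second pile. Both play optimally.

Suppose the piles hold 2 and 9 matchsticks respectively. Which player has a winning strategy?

Use the standard recursion: the mover loses at a terminal position; elsewhere, the mover wins exactly when some move hands the opponent an L position.
No move ever increases a pile, so every position that can arise here has a ≤ 2 and b ≤ 9; it is enough to label the cells with 0 ≤ a ≤ 2 and 0 ≤ b ≤ 9.
Every move lowers a or b (never raises either), so fill the grid row by row in increasing a, and left to right within a row: each cell's successors are then already labelled.
      b=0  b=1  b=2  b=3  b=4  b=5  b=6  b=7  b=8  b=9
a=0:    L    W    W    L    W    W    L    W    W    L
a=1:    L    W    W    L    W    W    L    W    W    L
a=2:    L    W    W    L    W    W    L    W    W    L
Cells with no legal move (terminal, hence L): (0,0), (1,0), (2,0).
The remaining L cells, each justified by listing all of its moves:
(0,3): L (options (0,2)(W), (0,1)(W) are all W)
(0,6): L (options (0,5)(W), (0,4)(W), (0,2)(W) are all W)
(0,9): L (options (0,8)(W), (0,7)(W), (0,5)(W) are all W)
(1,3): L (options (1,2)(W), (1,1)(W), (0,2)(W) are all W)
(1,6): L (options (1,5)(W), (1,4)(W), (1,2)(W), (0,5)(W) are all W)
(1,9): L (options (1,8)(W), (1,7)(W), (1,5)(W), (0,8)(W) are all W)
(2,3): L (options (2,2)(W), (2,1)(W), (1,2)(W) are all W)
(2,6): L (options (2,5)(W), (2,4)(W), (2,2)(W), (1,5)(W) are all W)
(2,9): L (options (2,8)(W), (2,7)(W), (2,5)(W), (1,8)(W) are all W)
Every other cell has at least one move into one of the L cells above, so it is W.
The starting position (2,9) is L: whatever the player to move does, the opponent receives a W position.

The second player wins.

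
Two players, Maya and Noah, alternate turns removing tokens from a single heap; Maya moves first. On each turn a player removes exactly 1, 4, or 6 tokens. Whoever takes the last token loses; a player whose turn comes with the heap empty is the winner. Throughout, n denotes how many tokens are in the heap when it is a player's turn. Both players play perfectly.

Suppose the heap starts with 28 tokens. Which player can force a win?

Label each position W (a win for the player to move) or L (a loss). A position with no legal move is W; any other position is W exactly when some move reaches an L, and L when every move reaches a W.
n=0: no move; the opponent has just taken the last token and therefore loses → W
n=1: L (sole option 0(W) is W)
n=2: W (go to 1, an L position)
n=3: L (sole option 2(W) is W)
n=4: W (go to 3, an L position)
n=5: W (go to 1, an L position)
n=6: L (options 5(W), 2(W), 0(W) are all W)
n=7: W (go to 6, an L position)
n=8: L (options 7(W), 4(W), 2(W) are all W)
n=9: W (go to 8, an L position)
n=10: W (go to 6, an L position)
n=11: L (options 10(W), 7(W), 5(W) are all W)
n=12: W (go to 11, an L position)
n=13: L (options 12(W), 9(W), 7(W) are all W)
n=14: W (go to 13, an L position)
n=15: W (go to 11, an L position)
n=16: L (options 15(W), 12(W), 10(W) are all W)
n=17: W (go to 16, an L position)
n=18: L (options 17(W), 14(W), 12(W) are all W)
n=19: W (go to 18, an L position)
n=20: W (go to 16, an L position)
n=21: L (options 20(W), 17(W), 15(W) are all W)
n=22: W (go to 21, an L position)
n=23: L (options 22(W), 19(W), 17(W) are all W)
n=24: W (go to 23, an L position)
n=25: W (go to 21, an L position)
n=26: L (options 25(W), 22(W), 20(W) are all W)
n=27: W (go to 26, an L position)
n=28: L (options 27(W), 24(W), 22(W) are all W)
The starting position 28 is L: whatever Maya does, the opponent receives a W position.

Noah wins.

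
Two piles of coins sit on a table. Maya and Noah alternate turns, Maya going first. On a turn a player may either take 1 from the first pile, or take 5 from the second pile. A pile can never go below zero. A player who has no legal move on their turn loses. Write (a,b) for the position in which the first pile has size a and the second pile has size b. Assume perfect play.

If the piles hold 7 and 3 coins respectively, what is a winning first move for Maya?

Classify positions by backward induction: terminal positions (no move available) are L. From any other position, the mover wins iff some move reaches an L.
No move ever increases a pile, so every position that can arise here has a ≤ 7 and b ≤ 3; it is enough to label the cells with 0 ≤ a ≤ 7 and 0 ≤ b ≤ 3.
Every move lowers a or b (never raises either), so fill the grid row by row in increasing a, and left to right within a row: each cell's successors are then already labelled.
      b=0  b=1  b=2  b=3
a=0:    L    L    L    L
a=1:    W    W    W    W
a=2:    L    L    L    L
a=3:    W    W    W    W
a=4:    L    L    L    L
a=5:    W    W    W    W
a=6:    L    L    L    L
a=7:    W    W    W    W
Cells with no legal move (terminal, hence L): (0,0), (0,1), (0,2), (0,3).
The remaining L cells, each justified by listing all of its moves:
(2,0): only reaches (1,0)(W), which is W → L
(2,1): only reaches (1,1)(W), which is W → L
(2,2): only reaches (1,2)(W), which is W → L
(2,3): only reaches (1,3)(W), which is W → L
(4,0): only reaches (3,0)(W), which is W → L
(4,1): only reaches (3,1)(W), which is W → L
(4,2): only reaches (3,2)(W), which is W → L
(4,3): only reaches (3,3)(W), which is W → L
(6,0): only reaches (5,0)(W), which is W → L
(6,1): only reaches (5,1)(W), which is W → L
(6,2): only reaches (5,2)(W), which is W → L
(6,3): only reaches (5,3)(W), which is W → L
Every other cell has at least one move into one of the L cells above, so it is W.
From (7,3), the L positions reachable in one move are: (6,3).

Move to (6,3).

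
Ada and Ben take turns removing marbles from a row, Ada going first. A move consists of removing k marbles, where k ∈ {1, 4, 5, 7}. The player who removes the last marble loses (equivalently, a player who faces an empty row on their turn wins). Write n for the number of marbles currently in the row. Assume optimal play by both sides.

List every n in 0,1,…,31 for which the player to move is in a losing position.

1, 3, 9, 11, 17, 19, 25, 27

Compute win/loss labels from the base case upward. A position with no move is W. Any other position is W if it can reach an L in one move, else L.
n=0: no move; the opponent has just taken the last marble and therefore loses → W
n=1: the only move is to 0(W), a W ⇒ L
n=2: can move to 1, which is L ⇒ W
n=3: the only move is to 2(W), a W ⇒ L
n=4: can move to 3, which is L ⇒ W
n=5: can move to 1, which is L ⇒ W
n=6: can move to 1, which is L ⇒ W
n=7: can move to 3, which is L ⇒ W
n=8: can move to 3, which is L ⇒ W
n=9: moves to 8(W), 5(W), 4(W), 2(W); every one is W ⇒ L
n=10: can move to 9, which is L ⇒ W
n=11: moves to 10(W), 7(W), 6(W), 4(W); every one is W ⇒ L
n=12: can move to 11, which is L ⇒ W
n=13: can move to 9, which is L ⇒ W
n=14: can move to 9, which is L ⇒ W
n=15: can move to 11, which is L ⇒ W
n=16: can move to 11, which is L ⇒ W
n=17: moves to 16(W), 13(W), 12(W), 10(W); every one is W ⇒ L
n=18: can move to 17, which is L ⇒ W
n=19: moves to 18(W), 15(W), 14(W), 12(W); every one is W ⇒ L
n=20: can move to 19, which is L ⇒ W
n=21: can move to 17, which is L ⇒ W
n=22: can move to 17, which is L ⇒ W
n=23: can move to 19, which is L ⇒ W
n=24: can move to 19, which is L ⇒ W
n=25: moves to 24(W), 21(W), 20(W), 18(W); every one is W ⇒ L
n=26: can move to 25, which is L ⇒ W
n=27: moves to 26(W), 23(W), 22(W), 20(W); every one is W ⇒ L
n=28: can move to 27, which is L ⇒ W
n=29: can move to 25, which is L ⇒ W
n=30: can move to 25, which is L ⇒ W
n=31: can move to 27, which is L ⇒ W
Reading off the rows marked L gives the requested list; there are 8 such values of n.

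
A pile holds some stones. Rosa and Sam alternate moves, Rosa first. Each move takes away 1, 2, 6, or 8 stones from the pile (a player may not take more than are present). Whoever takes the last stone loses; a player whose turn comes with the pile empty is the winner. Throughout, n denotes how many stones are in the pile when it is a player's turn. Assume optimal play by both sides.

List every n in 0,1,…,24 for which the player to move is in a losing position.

1, 4, 8, 11, 15, 18, 22

Positions with no move are W. A position that does have a move is losing for the player to move precisely when every available move leads to a winning position for the opponent. Fill in the labels:
n=0: no move; the opponent has just taken the last stone and therefore loses → W
n=1: L (sole option 0(W) is W)
n=2: W (go to 1, an L position)
n=3: W (go to 1, an L position)
n=4: L (options 3(W), 2(W) are all W)
n=5: W (go to 4, an L position)
n=6: W (go to 4, an L position)
n=7: W (go to 1, an L position)
n=8: L (options 7(W), 6(W), 2(W), 0(W) are all W)
n=9: W (go to 8, an L position)
n=10: W (go to 8, an L position)
n=11: L (options 10(W), 9(W), 5(W), 3(W) are all W)
n=12: W (go to 11, an L position)
n=13: W (go to 11, an L position)
n=14: W (go to 8, an L position)
n=15: L (options 14(W), 13(W), 9(W), 7(W) are all W)
n=16: W (go to 15, an L position)
n=17: W (go to 15, an L position)
n=18: L (options 17(W), 16(W), 12(W), 10(W) are all W)
n=19: W (go to 18, an L position)
n=20: W (go to 18, an L position)
n=21: W (go to 15, an L position)
n=22: L (options 21(W), 20(W), 16(W), 14(W) are all W)
n=23: W (go to 22, an L position)
n=24: W (go to 22, an L position)
The losing starting values of n are exactly the entries labelled L in this table (7 of them).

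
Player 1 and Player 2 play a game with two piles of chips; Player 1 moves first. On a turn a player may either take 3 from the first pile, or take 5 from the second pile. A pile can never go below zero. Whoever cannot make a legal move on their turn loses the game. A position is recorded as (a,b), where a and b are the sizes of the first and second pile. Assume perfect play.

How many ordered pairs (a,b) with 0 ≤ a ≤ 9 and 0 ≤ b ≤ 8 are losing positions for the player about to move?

Use the standard recursion: the mover loses at a terminal position; elsewhere, the mover wins exactly when some move hands the opponent an L position.
Every move lowers a or b (never raises either), so fill the grid row by row in increasing a, and left to right within a row: each cell's successors are then already labelled.
      b=0  b=1  b=2  b=3  b=4  b=5  b=6  b=7  b=8
a=0:    L    L    L    L    L    W    W    W    W
a=1:    L    L    L    L    L    W    W    W    W
a=2:    L    L    L    L    L    W    W    W    W
a=3:    W    W    W    W    W    L    L    L    L
a=4:    W    W    W    W    W    L    L    L    L
a=5:    W    W    W    W    W    L    L    L    L
a=6:    L    L    L    L    L    W    W    W    W
a=7:    L    L    L    L    L    W    W    W    W
a=8:    L    L    L    L    L    W    W    W    W
a=9:    W    W    W    W    W    L    L    L    L
Cells with no legal move (terminal, hence L): (0,0), (0,1), (0,2), (0,3), (0,4), (1,0), (1,1), (1,2), (1,3), (1,4), (2,0), (2,1), (2,2), (2,3), (2,4).
The remaining L cells, each justified by listing all of its moves:
(3,5): L (options (0,5)(W), (3,0)(W) are all W)
(3,6): L (options (0,6)(W), (3,1)(W) are all W)
(3,7): L (options (0,7)(W), (3,2)(W) are all W)
(3,8): L (options (0,8)(W), (3,3)(W) are all W)
(4,5): L (options (1,5)(W), (4,0)(W) are all W)
(4,6): L (options (1,6)(W), (4,1)(W) are all W)
(4,7): L (options (1,7)(W), (4,2)(W) are all W)
(4,8): L (options (1,8)(W), (4,3)(W) are all W)
(5,5): L (options (2,5)(W), (5,0)(W) are all W)
(5,6): L (options (2,6)(W), (5,1)(W) are all W)
(5,7): L (options (2,7)(W), (5,2)(W) are all W)
(5,8): L (options (2,8)(W), (5,3)(W) are all W)
(6,0): L (sole option (3,0)(W) is W)
(6,1): L (sole option (3,1)(W) is W)
(6,2): L (sole option (3,2)(W) is W)
(6,3): L (sole option (3,3)(W) is W)
(6,4): L (sole option (3,4)(W) is W)
(7,0): L (sole option (4,0)(W) is W)
(7,1): L (sole option (4,1)(W) is W)
(7,2): L (sole option (4,2)(W) is W)
(7,3): L (sole option (4,3)(W) is W)
(7,4): L (sole option (4,4)(W) is W)
(8,0): L (sole option (5,0)(W) is W)
(8,1): L (sole option (5,1)(W) is W)
(8,2): L (sole option (5,2)(W) is W)
(8,3): L (sole option (5,3)(W) is W)
(8,4): L (sole option (5,4)(W) is W)
(9,5): L (options (6,5)(W), (9,0)(W) are all W)
(9,6): L (options (6,6)(W), (9,1)(W) are all W)
(9,7): L (options (6,7)(W), (9,2)(W) are all W)
(9,8): L (options (6,8)(W), (9,3)(W) are all W)
Every other cell has at least one move into one of the L cells above, so it is W.
L cells per row: a=0: 5, a=1: 5, a=2: 5, a=3: 4, a=4: 4, a=5: 4, a=6: 5, a=7: 5, a=8: 5, a=9: 4; total 46.

46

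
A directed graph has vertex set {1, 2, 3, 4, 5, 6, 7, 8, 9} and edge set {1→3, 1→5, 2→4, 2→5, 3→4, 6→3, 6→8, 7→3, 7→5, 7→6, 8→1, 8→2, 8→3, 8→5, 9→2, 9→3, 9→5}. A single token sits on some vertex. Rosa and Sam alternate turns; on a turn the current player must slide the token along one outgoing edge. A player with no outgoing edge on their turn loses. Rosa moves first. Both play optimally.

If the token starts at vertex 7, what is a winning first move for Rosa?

Move to 6.

Compute win/loss labels from the base case upward. A position with no move is L. Any other position is W if it can reach an L in one move, else L.
Every edge goes from a vertex to one that appears earlier in the order 4, 5, 3, 1, 2, 8, 6, 7, 9, so processing vertices in that order labels each vertex after all of its successors.
4: no outgoing edge → L
5: no outgoing edge → L
3: W (go to 4, an L position)
1: W (go to 5, an L position)
2: W (go to 5, an L position)
8: W (go to 5, an L position)
6: L (options 8(W), 3(W) are all W)
7: W (go to 6, an L position)
9: W (go to 5, an L position)
From 7, the L positions reachable in one move are: 6, 5. Any move reaching one of these is winning.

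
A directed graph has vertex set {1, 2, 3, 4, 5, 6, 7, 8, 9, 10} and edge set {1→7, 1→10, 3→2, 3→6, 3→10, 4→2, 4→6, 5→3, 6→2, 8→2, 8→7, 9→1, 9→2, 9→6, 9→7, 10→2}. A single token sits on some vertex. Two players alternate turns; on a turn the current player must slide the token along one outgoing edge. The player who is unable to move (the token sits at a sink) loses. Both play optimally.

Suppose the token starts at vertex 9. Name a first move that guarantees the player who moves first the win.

Move to 7.

Compute win/loss labels from the base case upward. A position with no move is L. Any other position is W if it can reach an L in one move, else L.
Every edge goes from a vertex to one that appears earlier in the order 2, 7, 10, 6, 4, 1, 3, 5, 8, 9, so processing vertices in that order labels each vertex after all of its successors.
2: no outgoing edge → L
7: no outgoing edge → L
10: reaches L-position 2 → W
6: reaches L-position 2 → W
4: reaches L-position 2 → W
1: reaches L-position 7 → W
3: reaches L-position 2 → W
5: only reaches 3(W), which is W → L
8: reaches L-position 7 → W
9: reaches L-position 7 → W
From 9, the L positions reachable in one move are: 7, 2. Any move reaching one of these is winning.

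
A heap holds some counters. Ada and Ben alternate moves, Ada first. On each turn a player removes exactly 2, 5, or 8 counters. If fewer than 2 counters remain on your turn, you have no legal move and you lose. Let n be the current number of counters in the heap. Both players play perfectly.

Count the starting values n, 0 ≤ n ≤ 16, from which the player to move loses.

7

Build the W/L table. Terminal = L. A non-terminal position is W if it has a move to some L; otherwise it is L.
n=0: no move → L
n=1: no move → L
n=2: →0(L), so W
n=3: →1(L), so W
n=4: →2(W) only, which is W, so L
n=5: →0(L), so W
n=6: →4(L), so W
n=7: →5(W), 2(W) — all W, so L
n=8: →0(L), so W
n=9: →7(L), so W
n=10: →8(W), 5(W), 2(W) — all W, so L
n=11: →9(W), 6(W), 3(W) — all W, so L
n=12: →10(L), so W
n=13: →11(L), so W
n=14: →12(W), 9(W), 6(W) — all W, so L
n=15: →10(L), so W
n=16: →14(L), so W
L entries with 0 ≤ n ≤ 16: n = 0, 1, 4, 7, 10, 11, 14; that makes 7.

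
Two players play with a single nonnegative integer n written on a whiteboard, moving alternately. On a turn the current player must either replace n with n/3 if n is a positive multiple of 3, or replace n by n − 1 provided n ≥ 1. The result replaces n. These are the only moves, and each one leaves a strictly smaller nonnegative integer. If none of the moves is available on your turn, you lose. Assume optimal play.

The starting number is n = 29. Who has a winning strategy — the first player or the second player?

Positions with no move are L. A position that does have a move is losing for the player to move precisely when every available move leads to a winning position for the opponent. Fill in the labels:
n=0: no move → L
n=1: →0(L), so W
n=2: →1(W) only, which is W, so L
n=3: →2(L), so W
n=4: →3(W) only, which is W, so L
n=5: →4(L), so W
n=6: →2(L), so W
n=7: →6(W) only, which is W, so L
n=8: →7(L), so W
n=9: →3(W), 8(W) — all W, so L
n=10: →9(L), so W
n=11: →10(W) only, which is W, so L
n=12: →4(L), so W
n=13: →12(W) only, which is W, so L
n=14: →13(L), so W
n=15: →5(W), 14(W) — all W, so L
n=16: →15(L), so W
n=17: →16(W) only, which is W, so L
n=18: →17(L), so W
n=19: →18(W) only, which is W, so L
n=20: →19(L), so W
n=21: →7(L), so W
n=22: →21(W) only, which is W, so L
n=23: →22(L), so W
n=24: →8(W), 23(W) — all W, so L
n=25: →24(L), so W
n=26: →25(W) only, which is W, so L
n=27: →9(L), so W
n=28: →27(W) only, which is W, so L
n=29: →28(L), so W
From 29 the player to move can move to 28, reaching an L position.

The first player wins.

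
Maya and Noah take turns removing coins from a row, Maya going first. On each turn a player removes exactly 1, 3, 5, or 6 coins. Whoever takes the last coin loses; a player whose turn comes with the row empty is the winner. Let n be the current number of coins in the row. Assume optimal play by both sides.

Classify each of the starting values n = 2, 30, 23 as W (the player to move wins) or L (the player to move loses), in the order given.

Positions with no move are W. A position that does have a move is losing for the player to move precisely when every available move leads to a winning position for the opponent. Fill in the labels:
n=0: no move; the opponent has just taken the last coin and therefore loses → W
n=1: →0(W) only, which is W, so L
n=2: →1(L), so W
n=3: →2(W), 0(W) — all W, so L
n=4: →3(L), so W
n=5: →4(W), 2(W), 0(W) — all W, so L
n=6: →5(L), so W
n=7: →1(L), so W
n=8: →5(L), so W
n=9: →3(L), so W
n=10: →5(L), so W
n=11: →5(L), so W
n=12: →11(W), 9(W), 7(W), 6(W) — all W, so L
n=13: →12(L), so W
n=14: →13(W), 11(W), 9(W), 8(W) — all W, so L
n=15: →14(L), so W
n=16: →15(W), 13(W), 11(W), 10(W) — all W, so L
n=17: →16(L), so W
n=18: →12(L), so W
n=19: →16(L), so W
n=20: →14(L), so W
n=21: →16(L), so W
n=22: →16(L), so W
n=23: →22(W), 20(W), 18(W), 17(W) — all W, so L
n=24: →23(L), so W
n=25: →24(W), 22(W), 20(W), 19(W) — all W, so L
n=26: →25(L), so W
n=27: →26(W), 24(W), 22(W), 21(W) — all W, so L
n=28: →27(L), so W
n=29: →23(L), so W
n=30: →27(L), so W

2: W, 30: W, 23: L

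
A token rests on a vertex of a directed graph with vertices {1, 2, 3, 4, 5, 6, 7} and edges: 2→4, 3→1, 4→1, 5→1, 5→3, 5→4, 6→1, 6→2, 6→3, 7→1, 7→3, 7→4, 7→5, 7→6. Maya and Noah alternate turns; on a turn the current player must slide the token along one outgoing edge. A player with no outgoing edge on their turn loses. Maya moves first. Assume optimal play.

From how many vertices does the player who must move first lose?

2

Build the W/L table. Terminal = L. A non-terminal position is W if it has a move to some L; otherwise it is L.
Every edge goes from a vertex to one that appears earlier in the order 1, 3, 4, 5, 2, 6, 7, so processing vertices in that order labels each vertex after all of its successors.
1: no outgoing edge → L
3: reaches L-position 1 → W
4: reaches L-position 1 → W
5: reaches L-position 1 → W
2: only reaches 4(W), which is W → L
6: reaches L-position 2 → W
7: reaches L-position 1 → W
The L vertices are 1, 2; that is 2 in all.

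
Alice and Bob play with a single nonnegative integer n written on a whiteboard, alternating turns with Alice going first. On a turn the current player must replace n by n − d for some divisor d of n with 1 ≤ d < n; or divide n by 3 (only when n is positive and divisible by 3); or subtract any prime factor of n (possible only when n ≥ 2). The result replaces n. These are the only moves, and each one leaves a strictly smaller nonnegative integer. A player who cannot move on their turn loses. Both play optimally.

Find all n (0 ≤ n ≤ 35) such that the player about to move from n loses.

0, 1, 4, 9, 14, 20, 26, 32, 35

Classify positions by backward induction: terminal positions (no move available) are L. From any other position, the mover wins iff some move reaches an L.
n=0: no move → L
n=1: no move → L
n=2: →0(L), so W
n=3: →0(L), so W
n=4: →2(W), 3(W) — all W, so L
n=5: →0(L), so W
n=6: →4(L), so W
n=7: →0(L), so W
n=8: →4(L), so W
n=9: →3(W), 6(W), 8(W) — all W, so L
n=10: →9(L), so W
n=11: →0(L), so W
n=12: →4(L), so W
n=13: →0(L), so W
n=14: →7(W), 12(W), 13(W) — all W, so L
n=15: →14(L), so W
n=16: →14(L), so W
n=17: →0(L), so W
n=18: →9(L), so W
n=19: →0(L), so W
n=20: →10(W), 15(W), 16(W), 18(W), 19(W) — all W, so L
n=21: →14(L), so W
n=22: →20(L), so W
n=23: →0(L), so W
n=24: →20(L), so W
n=25: →20(L), so W
n=26: →13(W), 24(W), 25(W) — all W, so L
n=27: →9(L), so W
n=28: →14(L), so W
n=29: →0(L), so W
n=30: →20(L), so W
n=31: →0(L), so W
n=32: →16(W), 24(W), 28(W), 30(W), 31(W) — all W, so L
n=33: →32(L), so W
n=34: →32(L), so W
n=35: →28(W), 30(W), 34(W) — all W, so L
The losing starting values of n are exactly the entries labelled L in this table (9 of them).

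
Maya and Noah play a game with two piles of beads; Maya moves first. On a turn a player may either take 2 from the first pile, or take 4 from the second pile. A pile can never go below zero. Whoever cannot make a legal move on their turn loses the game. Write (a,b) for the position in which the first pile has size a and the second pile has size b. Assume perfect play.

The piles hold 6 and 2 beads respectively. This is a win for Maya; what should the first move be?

Move to (4,2).

Use the standard recursion: the mover loses at a terminal position; elsewhere, the mover wins exactly when some move hands the opponent an L position.
No move ever increases a pile, so every position that can arise here has a ≤ 6 and b ≤ 2; it is enough to label the cells with 0 ≤ a ≤ 6 and 0 ≤ b ≤ 2.
Every move lowers a or b (never raises either), so fill the grid row by row in increasing a, and left to right within a row: each cell's successors are then already labelled.
      b=0  b=1  b=2
a=0:    L    L    L
a=1:    L    L    L
a=2:    W    W    W
a=3:    W    W    W
a=4:    L    L    L
a=5:    L    L    L
a=6:    W    W    W
Cells with no legal move (terminal, hence L): (0,0), (0,1), (0,2), (1,0), (1,1), (1,2).
The remaining L cells, each justified by listing all of its moves:
(4,0): L (sole option (2,0)(W) is W)
(4,1): L (sole option (2,1)(W) is W)
(4,2): L (sole option (2,2)(W) is W)
(5,0): L (sole option (3,0)(W) is W)
(5,1): L (sole option (3,1)(W) is W)
(5,2): L (sole option (3,2)(W) is W)
Every other cell has at least one move into one of the L cells above, so it is W.
From (6,2), the L positions reachable in one move are: (4,2).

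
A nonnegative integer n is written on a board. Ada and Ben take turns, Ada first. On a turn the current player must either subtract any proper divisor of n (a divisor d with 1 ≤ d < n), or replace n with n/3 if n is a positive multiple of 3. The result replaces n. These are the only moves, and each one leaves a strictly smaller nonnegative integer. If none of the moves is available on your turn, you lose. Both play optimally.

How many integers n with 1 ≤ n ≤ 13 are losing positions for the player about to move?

6

Work bottom-up. With no move the player to move loses. Otherwise the position is W if at least one move leads to an L position for the opponent, and L if every move leads to a W.
n=0: no move → L
n=1: no move → L
n=2: reaches L-position 1 → W
n=3: reaches L-position 1 → W
n=4: only reaches 2(W), 3(W), all W → L
n=5: reaches L-position 4 → W
n=6: reaches L-position 4 → W
n=7: only reaches 6(W), which is W → L
n=8: reaches L-position 4 → W
n=9: only reaches 3(W), 6(W), 8(W), all W → L
n=10: reaches L-position 9 → W
n=11: only reaches 10(W), which is W → L
n=12: reaches L-position 4 → W
n=13: only reaches 12(W), which is W → L
L entries with 1 ≤ n ≤ 13 (n=0 is outside the asked range and is not counted): n = 1, 4, 7, 9, 11, 13; that makes 6.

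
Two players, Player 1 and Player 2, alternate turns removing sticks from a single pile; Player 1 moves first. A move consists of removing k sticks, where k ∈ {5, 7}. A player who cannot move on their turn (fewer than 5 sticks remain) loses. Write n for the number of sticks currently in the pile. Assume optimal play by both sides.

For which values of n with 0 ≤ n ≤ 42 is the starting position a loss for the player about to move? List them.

Label each position W (a win for the player to move) or L (a loss). A position with no legal move is L; any other position is W exactly when some move reaches an L, and L when every move reaches a W.
n=0: no move → L
n=1: no move → L
n=2: no move → L
n=3: no move → L
n=4: no move → L
n=5: reaches L-position 0 → W
n=6: reaches L-position 1 → W
n=7: reaches L-position 2 → W
n=8: reaches L-position 3 → W
n=9: reaches L-position 4 → W
n=10: reaches L-position 3 → W
n=11: reaches L-position 4 → W
n=12: only reaches 7(W), 5(W), all W → L
n=13: only reaches 8(W), 6(W), all W → L
n=14: only reaches 9(W), 7(W), all W → L
n=15: only reaches 10(W), 8(W), all W → L
n=16: only reaches 11(W), 9(W), all W → L
n=17: reaches L-position 12 → W
n=18: reaches L-position 13 → W
n=19: reaches L-position 14 → W
n=20: reaches L-position 15 → W
n=21: reaches L-position 16 → W
n=22: reaches L-position 15 → W
n=23: reaches L-position 16 → W
n=24: only reaches 19(W), 17(W), all W → L
n=25: only reaches 20(W), 18(W), all W → L
n=26: only reaches 21(W), 19(W), all W → L
n=27: only reaches 22(W), 20(W), all W → L
n=28: only reaches 23(W), 21(W), all W → L
n=29: reaches L-position 24 → W
n=30: reaches L-position 25 → W
n=31: reaches L-position 26 → W
n=32: reaches L-position 27 → W
n=33: reaches L-position 28 → W
n=34: reaches L-position 27 → W
n=35: reaches L-position 28 → W
n=36: only reaches 31(W), 29(W), all W → L
n=37: only reaches 32(W), 30(W), all W → L
n=38: only reaches 33(W), 31(W), all W → L
n=39: only reaches 34(W), 32(W), all W → L
n=40: only reaches 35(W), 33(W), all W → L
n=41: reaches L-position 36 → W
n=42: reaches L-position 37 → W
Reading off the rows marked L gives the requested list; there are 20 such values of n.

0, 1, 2, 3, 4, 12, 13, 14, 15, 16, 24, 25, 26, 27, 28, 36, 37, 38, 39, 40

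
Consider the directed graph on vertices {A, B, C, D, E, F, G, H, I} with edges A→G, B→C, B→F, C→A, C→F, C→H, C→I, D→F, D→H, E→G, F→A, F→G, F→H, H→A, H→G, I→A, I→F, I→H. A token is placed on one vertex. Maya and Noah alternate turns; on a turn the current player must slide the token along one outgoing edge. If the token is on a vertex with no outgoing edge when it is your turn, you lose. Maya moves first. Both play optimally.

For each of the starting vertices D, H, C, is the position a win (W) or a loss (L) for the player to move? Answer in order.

D: L, H: W, C: W

Positions with no move are L. A position that does have a move is losing for the player to move precisely when every available move leads to a winning position for the opponent. Fill in the labels:
Every edge goes from a vertex to one that appears earlier in the order G, A, H, F, D, I, E, C, B, so processing vertices in that order labels each vertex after all of its successors.
G: no outgoing edge → L
A: reaches L-position G → W
H: reaches L-position G → W
F: reaches L-position G → W
D: only reaches F(W), H(W), all W → L
I: only reaches F(W), H(W), A(W), all W → L
E: reaches L-position G → W
C: reaches L-position I → W
B: only reaches C(W), F(W), all W → L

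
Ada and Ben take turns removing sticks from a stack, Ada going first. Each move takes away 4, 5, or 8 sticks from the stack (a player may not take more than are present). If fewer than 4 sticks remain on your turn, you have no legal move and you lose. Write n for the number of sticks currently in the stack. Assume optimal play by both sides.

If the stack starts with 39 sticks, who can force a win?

Ben wins.

Build the W/L table. Terminal = L. A non-terminal position is W if it has a move to some L; otherwise it is L.
n=0: no move → L
n=1: no move → L
n=2: no move → L
n=3: no move → L
n=4: →0(L), so W
n=5: →1(L), so W
n=6: →2(L), so W
n=7: →3(L), so W
n=8: →3(L), so W
n=9: →1(L), so W
n=10: →2(L), so W
n=11: →3(L), so W
n=12: →8(W), 7(W), 4(W) — all W, so L
n=13: →9(W), 8(W), 5(W) — all W, so L
n=14: →10(W), 9(W), 6(W) — all W, so L
n=15: →11(W), 10(W), 7(W) — all W, so L
n=16: →12(L), so W
n=17: →13(L), so W
n=18: →14(L), so W
n=19: →15(L), so W
n=20: →15(L), so W
n=21: →13(L), so W
n=22: →14(L), so W
n=23: →15(L), so W
n=24: →20(W), 19(W), 16(W) — all W, so L
n=25: →21(W), 20(W), 17(W) — all W, so L
n=26: →22(W), 21(W), 18(W) — all W, so L
n=27: →23(W), 22(W), 19(W) — all W, so L
n=28: →24(L), so W
n=29: →25(L), so W
n=30: →26(L), so W
n=31: →27(L), so W
n=32: →27(L), so W
n=33: →25(L), so W
n=34: →26(L), so W
n=35: →27(L), so W
n=36: →32(W), 31(W), 28(W) — all W, so L
n=37: →33(W), 32(W), 29(W) — all W, so L
n=38: →34(W), 33(W), 30(W) — all W, so L
n=39: →35(W), 34(W), 31(W) — all W, so L
The starting position 39 is L: whatever Ada does, the opponent receives a W position.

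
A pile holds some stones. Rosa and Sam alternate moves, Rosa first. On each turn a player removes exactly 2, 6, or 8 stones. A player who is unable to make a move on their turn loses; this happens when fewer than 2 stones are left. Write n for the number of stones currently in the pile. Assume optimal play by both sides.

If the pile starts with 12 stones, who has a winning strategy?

Compute win/loss labels from the base case upward. A position with no move is L. Any other position is W if it can reach an L in one move, else L.
n=0: no move → L
n=1: no move → L
n=2: reaches L-position 0 → W
n=3: reaches L-position 1 → W
n=4: only reaches 2(W), which is W → L
n=5: only reaches 3(W), which is W → L
n=6: reaches L-position 4 → W
n=7: reaches L-position 5 → W
n=8: reaches L-position 0 → W
n=9: reaches L-position 1 → W
n=10: reaches L-position 4 → W
n=11: reaches L-position 5 → W
n=12: reaches L-position 4 → W
The starting position 12 is W: Rosa should remove 8, leaving 4, handing over an L position.

Rosa wins.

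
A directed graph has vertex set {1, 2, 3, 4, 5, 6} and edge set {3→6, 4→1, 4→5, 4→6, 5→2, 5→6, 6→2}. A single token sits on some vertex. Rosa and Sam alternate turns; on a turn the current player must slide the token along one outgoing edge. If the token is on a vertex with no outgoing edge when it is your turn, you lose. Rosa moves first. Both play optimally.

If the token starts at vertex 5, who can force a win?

Use the standard recursion: the mover loses at a terminal position; elsewhere, the mover wins exactly when some move hands the opponent an L position.
Every edge goes from a vertex to one that appears earlier in the order 1, 2, 6, 5, 4, 3, so processing vertices in that order labels each vertex after all of its successors.
1: no outgoing edge → L
2: no outgoing edge → L
6: can move to 2, which is L ⇒ W
5: can move to 2, which is L ⇒ W
4: can move to 1, which is L ⇒ W
3: the only move is to 6(W), a W ⇒ L
From 5 Rosa can move to 2, reaching an L position.

Rosa wins.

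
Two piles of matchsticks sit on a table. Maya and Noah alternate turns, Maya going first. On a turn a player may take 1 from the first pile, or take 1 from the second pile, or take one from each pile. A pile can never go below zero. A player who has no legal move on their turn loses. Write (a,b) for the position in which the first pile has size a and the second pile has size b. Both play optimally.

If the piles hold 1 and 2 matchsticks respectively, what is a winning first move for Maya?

Use the standard recursion: the mover loses at a terminal position; elsewhere, the mover wins exactly when some move hands the opponent an L position.
No move ever increases a pile, so every position that can arise here has a ≤ 1 and b ≤ 2; it is enough to label the cells with 0 ≤ a ≤ 1 and 0 ≤ b ≤ 2.
Every move lowers a or b (never raises either), so fill the grid row by row in increasing a, and left to right within a row: each cell's successors are then already labelled.
      b=0  b=1  b=2
a=0:    L    W    L
a=1:    W    W    W
Cells with no legal move (terminal, hence L): (0,0).
The remaining L cells, each justified by listing all of its moves:
(0,2): only reaches (0,1)(W), which is W → L
Every other cell has at least one move into one of the L cells above, so it is W.
From (1,2), the L positions reachable in one move are: (0,2).

Move to (0,2).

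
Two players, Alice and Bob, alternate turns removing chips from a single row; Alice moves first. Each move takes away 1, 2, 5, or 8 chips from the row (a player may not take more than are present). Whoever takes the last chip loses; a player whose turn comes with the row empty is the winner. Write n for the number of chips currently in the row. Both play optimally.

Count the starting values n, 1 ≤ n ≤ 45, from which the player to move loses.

15

Build the W/L table. Terminal = W. A non-terminal position is W if it has a move to some L; otherwise it is L.
n=0: no move; the opponent has just taken the last chip and therefore loses → W
n=1: L (sole option 0(W) is W)
n=2: W (go to 1, an L position)
n=3: W (go to 1, an L position)
n=4: L (options 3(W), 2(W) are all W)
n=5: W (go to 4, an L position)
n=6: W (go to 4, an L position)
n=7: L (options 6(W), 5(W), 2(W) are all W)
n=8: W (go to 7, an L position)
n=9: W (go to 7, an L position)
n=10: L (options 9(W), 8(W), 5(W), 2(W) are all W)
n=11: W (go to 10, an L position)
n=12: W (go to 10, an L position)
n=13: L (options 12(W), 11(W), 8(W), 5(W) are all W)
n=14: W (go to 13, an L position)
n=15: W (go to 13, an L position)
n=16: L (options 15(W), 14(W), 11(W), 8(W) are all W)
n=17: W (go to 16, an L position)
n=18: W (go to 16, an L position)
n=19: L (options 18(W), 17(W), 14(W), 11(W) are all W)
n=20: W (go to 19, an L position)
n=21: W (go to 19, an L position)
n=22: L (options 21(W), 20(W), 17(W), 14(W) are all W)
n=23: W (go to 22, an L position)
n=24: W (go to 22, an L position)
n=25: L (options 24(W), 23(W), 20(W), 17(W) are all W)
n=26: W (go to 25, an L position)
n=27: W (go to 25, an L position)
n=28: L (options 27(W), 26(W), 23(W), 20(W) are all W)
n=29: W (go to 28, an L position)
n=30: W (go to 28, an L position)
n=31: L (options 30(W), 29(W), 26(W), 23(W) are all W)
n=32: W (go to 31, an L position)
n=33: W (go to 31, an L position)
n=34: L (options 33(W), 32(W), 29(W), 26(W) are all W)
n=35: W (go to 34, an L position)
n=36: W (go to 34, an L position)
n=37: L (options 36(W), 35(W), 32(W), 29(W) are all W)
n=38: W (go to 37, an L position)
n=39: W (go to 37, an L position)
n=40: L (options 39(W), 38(W), 35(W), 32(W) are all W)
n=41: W (go to 40, an L position)
n=42: W (go to 40, an L position)
n=43: L (options 42(W), 41(W), 38(W), 35(W) are all W)
n=44: W (go to 43, an L position)
n=45: W (go to 43, an L position)
L entries with 1 ≤ n ≤ 45 (the range starts at n=1): n = 1, 4, 7, 10, 13, 16, 19, 22, 25, 28, 31, 34, 37, 40, 43; that makes 15.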